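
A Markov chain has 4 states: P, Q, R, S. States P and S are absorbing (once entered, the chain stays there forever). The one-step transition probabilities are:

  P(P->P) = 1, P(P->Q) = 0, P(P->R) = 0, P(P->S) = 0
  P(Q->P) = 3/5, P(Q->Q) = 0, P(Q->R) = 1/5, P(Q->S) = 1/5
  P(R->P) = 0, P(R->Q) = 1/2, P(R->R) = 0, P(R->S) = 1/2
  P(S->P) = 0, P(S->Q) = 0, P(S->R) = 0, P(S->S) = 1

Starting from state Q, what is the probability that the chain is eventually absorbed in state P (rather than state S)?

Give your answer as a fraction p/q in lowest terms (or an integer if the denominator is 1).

Answer: 2/3

Derivation:
Let a_i = P(absorbed in P | start in state i).
Boundary conditions: a_P = 1, a_S = 0.
For each transient state i, a_i = sum_j P(i->j) * a_j:
  a_Q = 3/5*a_P + 0*a_Q + 1/5*a_R + 1/5*a_S
  a_R = 0*a_P + 1/2*a_Q + 0*a_R + 1/2*a_S

Substituting a_P = 1 and a_S = 0, rearrange to (I - Q) a = r where r[i] = P(i -> P):
  [1, -1/5] . (a_Q, a_R) = 3/5
  [-1/2, 1] . (a_Q, a_R) = 0

Solving yields:
  a_Q = 2/3
  a_R = 1/3

Starting state is Q, so the absorption probability is a_Q = 2/3.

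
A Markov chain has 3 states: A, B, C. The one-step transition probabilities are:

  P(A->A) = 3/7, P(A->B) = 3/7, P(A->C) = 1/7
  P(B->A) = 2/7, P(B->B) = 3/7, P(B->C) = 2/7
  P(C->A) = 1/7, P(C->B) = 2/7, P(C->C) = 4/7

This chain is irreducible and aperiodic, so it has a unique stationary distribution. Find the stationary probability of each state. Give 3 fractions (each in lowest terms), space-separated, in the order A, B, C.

Answer: 8/29 11/29 10/29

Derivation:
The stationary distribution satisfies pi = pi * P, i.e.:
  pi_A = 3/7*pi_A + 2/7*pi_B + 1/7*pi_C
  pi_B = 3/7*pi_A + 3/7*pi_B + 2/7*pi_C
  pi_C = 1/7*pi_A + 2/7*pi_B + 4/7*pi_C
with normalization: pi_A + pi_B + pi_C = 1.

Using the first 2 balance equations plus normalization, the linear system A*pi = b is:
  [-4/7, 2/7, 1/7] . pi = 0
  [3/7, -4/7, 2/7] . pi = 0
  [1, 1, 1] . pi = 1

Solving yields:
  pi_A = 8/29
  pi_B = 11/29
  pi_C = 10/29

Verification (pi * P):
  8/29*3/7 + 11/29*2/7 + 10/29*1/7 = 8/29 = pi_A  (ok)
  8/29*3/7 + 11/29*3/7 + 10/29*2/7 = 11/29 = pi_B  (ok)
  8/29*1/7 + 11/29*2/7 + 10/29*4/7 = 10/29 = pi_C  (ok)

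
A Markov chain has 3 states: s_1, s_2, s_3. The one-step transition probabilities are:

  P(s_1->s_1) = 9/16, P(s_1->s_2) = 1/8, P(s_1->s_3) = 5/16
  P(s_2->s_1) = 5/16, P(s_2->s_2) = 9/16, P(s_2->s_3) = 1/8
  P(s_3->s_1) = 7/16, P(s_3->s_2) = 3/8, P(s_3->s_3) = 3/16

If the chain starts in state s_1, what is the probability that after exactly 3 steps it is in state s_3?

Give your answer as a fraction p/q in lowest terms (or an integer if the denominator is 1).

Answer: 477/2048

Derivation:
Computing P^3 by repeated multiplication:
P^1 =
  s_1: [9/16, 1/8, 5/16]
  s_2: [5/16, 9/16, 1/8]
  s_3: [7/16, 3/8, 3/16]
P^2 =
  s_1: [63/128, 33/128, 1/4]
  s_2: [13/32, 103/256, 49/256]
  s_3: [57/128, 43/128, 7/32]
P^3 =
  s_1: [239/512, 615/2048, 477/2048]
  s_2: [897/2048, 1429/4096, 873/4096]
  s_3: [231/512, 669/2048, 455/2048]

(P^3)[s_1 -> s_3] = 477/2048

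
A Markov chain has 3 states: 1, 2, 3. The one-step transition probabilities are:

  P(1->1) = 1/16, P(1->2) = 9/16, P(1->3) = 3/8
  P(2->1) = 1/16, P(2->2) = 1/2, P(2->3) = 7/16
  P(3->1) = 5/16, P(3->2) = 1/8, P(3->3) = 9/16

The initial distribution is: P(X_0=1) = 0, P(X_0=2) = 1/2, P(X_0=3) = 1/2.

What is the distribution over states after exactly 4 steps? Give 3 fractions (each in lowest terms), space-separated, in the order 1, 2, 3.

Answer: 1509/8192 2695/8192 997/2048

Derivation:
Propagating the distribution step by step (d_{t+1} = d_t * P):
d_0 = (1=0, 2=1/2, 3=1/2)
  d_1[1] = 0*1/16 + 1/2*1/16 + 1/2*5/16 = 3/16
  d_1[2] = 0*9/16 + 1/2*1/2 + 1/2*1/8 = 5/16
  d_1[3] = 0*3/8 + 1/2*7/16 + 1/2*9/16 = 1/2
d_1 = (1=3/16, 2=5/16, 3=1/2)
  d_2[1] = 3/16*1/16 + 5/16*1/16 + 1/2*5/16 = 3/16
  d_2[2] = 3/16*9/16 + 5/16*1/2 + 1/2*1/8 = 83/256
  d_2[3] = 3/16*3/8 + 5/16*7/16 + 1/2*9/16 = 125/256
d_2 = (1=3/16, 2=83/256, 3=125/256)
  d_3[1] = 3/16*1/16 + 83/256*1/16 + 125/256*5/16 = 189/1024
  d_3[2] = 3/16*9/16 + 83/256*1/2 + 125/256*1/8 = 673/2048
  d_3[3] = 3/16*3/8 + 83/256*7/16 + 125/256*9/16 = 997/2048
d_3 = (1=189/1024, 2=673/2048, 3=997/2048)
  d_4[1] = 189/1024*1/16 + 673/2048*1/16 + 997/2048*5/16 = 1509/8192
  d_4[2] = 189/1024*9/16 + 673/2048*1/2 + 997/2048*1/8 = 2695/8192
  d_4[3] = 189/1024*3/8 + 673/2048*7/16 + 997/2048*9/16 = 997/2048
d_4 = (1=1509/8192, 2=2695/8192, 3=997/2048)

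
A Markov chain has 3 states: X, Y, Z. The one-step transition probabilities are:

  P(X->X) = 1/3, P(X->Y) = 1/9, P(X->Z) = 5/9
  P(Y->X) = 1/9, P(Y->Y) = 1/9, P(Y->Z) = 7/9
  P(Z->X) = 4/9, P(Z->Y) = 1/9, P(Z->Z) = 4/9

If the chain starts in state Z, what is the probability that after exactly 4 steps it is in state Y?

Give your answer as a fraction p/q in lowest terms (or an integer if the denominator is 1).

Answer: 1/9

Derivation:
Computing P^4 by repeated multiplication:
P^1 =
  X: [1/3, 1/9, 5/9]
  Y: [1/9, 1/9, 7/9]
  Z: [4/9, 1/9, 4/9]
P^2 =
  X: [10/27, 1/9, 14/27]
  Y: [32/81, 1/9, 40/81]
  Z: [29/81, 1/9, 43/81]
P^3 =
  X: [89/243, 1/9, 127/243]
  Y: [265/729, 1/9, 383/729]
  Z: [268/729, 1/9, 380/729]
P^4 =
  X: [802/2187, 1/9, 1142/2187]
  Y: [2408/6561, 1/9, 3424/6561]
  Z: [2405/6561, 1/9, 3427/6561]

(P^4)[Z -> Y] = 1/9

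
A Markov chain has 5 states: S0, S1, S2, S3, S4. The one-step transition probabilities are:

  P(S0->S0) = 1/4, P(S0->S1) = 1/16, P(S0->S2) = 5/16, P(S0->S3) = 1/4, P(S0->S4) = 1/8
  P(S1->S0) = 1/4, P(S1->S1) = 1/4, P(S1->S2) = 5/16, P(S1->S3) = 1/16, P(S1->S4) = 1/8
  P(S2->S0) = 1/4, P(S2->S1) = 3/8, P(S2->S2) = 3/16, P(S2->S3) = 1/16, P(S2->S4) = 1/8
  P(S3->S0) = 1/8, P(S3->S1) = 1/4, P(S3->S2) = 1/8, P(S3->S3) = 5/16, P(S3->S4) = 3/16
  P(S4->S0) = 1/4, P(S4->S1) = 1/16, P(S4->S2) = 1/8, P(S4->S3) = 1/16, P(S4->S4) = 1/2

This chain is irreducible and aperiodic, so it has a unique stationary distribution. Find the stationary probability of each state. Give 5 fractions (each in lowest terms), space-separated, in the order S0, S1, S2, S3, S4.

The stationary distribution satisfies pi = pi * P, i.e.:
  pi_S0 = 1/4*pi_S0 + 1/4*pi_S1 + 1/4*pi_S2 + 1/8*pi_S3 + 1/4*pi_S4
  pi_S1 = 1/16*pi_S0 + 1/4*pi_S1 + 3/8*pi_S2 + 1/4*pi_S3 + 1/16*pi_S4
  pi_S2 = 5/16*pi_S0 + 5/16*pi_S1 + 3/16*pi_S2 + 1/8*pi_S3 + 1/8*pi_S4
  pi_S3 = 1/4*pi_S0 + 1/16*pi_S1 + 1/16*pi_S2 + 5/16*pi_S3 + 1/16*pi_S4
  pi_S4 = 1/8*pi_S0 + 1/8*pi_S1 + 1/8*pi_S2 + 3/16*pi_S3 + 1/2*pi_S4
with normalization: pi_S0 + pi_S1 + pi_S2 + pi_S3 + pi_S4 = 1.

Using the first 4 balance equations plus normalization, the linear system A*pi = b is:
  [-3/4, 1/4, 1/4, 1/8, 1/4] . pi = 0
  [1/16, -3/4, 3/8, 1/4, 1/16] . pi = 0
  [5/16, 5/16, -13/16, 1/8, 1/8] . pi = 0
  [1/4, 1/16, 1/16, -11/16, 1/16] . pi = 0
  [1, 1, 1, 1, 1] . pi = 1

Solving yields:
  pi_S0 = 23/99
  pi_S1 = 115/594
  pi_S2 = 59/270
  pi_S3 = 14/99
  pi_S4 = 106/495

Verification (pi * P):
  23/99*1/4 + 115/594*1/4 + 59/270*1/4 + 14/99*1/8 + 106/495*1/4 = 23/99 = pi_S0  (ok)
  23/99*1/16 + 115/594*1/4 + 59/270*3/8 + 14/99*1/4 + 106/495*1/16 = 115/594 = pi_S1  (ok)
  23/99*5/16 + 115/594*5/16 + 59/270*3/16 + 14/99*1/8 + 106/495*1/8 = 59/270 = pi_S2  (ok)
  23/99*1/4 + 115/594*1/16 + 59/270*1/16 + 14/99*5/16 + 106/495*1/16 = 14/99 = pi_S3  (ok)
  23/99*1/8 + 115/594*1/8 + 59/270*1/8 + 14/99*3/16 + 106/495*1/2 = 106/495 = pi_S4  (ok)

Answer: 23/99 115/594 59/270 14/99 106/495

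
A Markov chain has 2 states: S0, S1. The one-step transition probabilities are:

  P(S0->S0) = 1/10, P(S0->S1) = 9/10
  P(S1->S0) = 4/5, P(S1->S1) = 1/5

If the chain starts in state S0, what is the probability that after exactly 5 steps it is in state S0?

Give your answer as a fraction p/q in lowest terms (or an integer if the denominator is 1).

Computing P^5 by repeated multiplication:
P^1 =
  S0: [1/10, 9/10]
  S1: [4/5, 1/5]
P^2 =
  S0: [73/100, 27/100]
  S1: [6/25, 19/25]
P^3 =
  S0: [289/1000, 711/1000]
  S1: [79/125, 46/125]
P^4 =
  S0: [5977/10000, 4023/10000]
  S1: [447/1250, 803/1250]
P^5 =
  S0: [38161/100000, 61839/100000]
  S1: [6871/12500, 5629/12500]

(P^5)[S0 -> S0] = 38161/100000

Answer: 38161/100000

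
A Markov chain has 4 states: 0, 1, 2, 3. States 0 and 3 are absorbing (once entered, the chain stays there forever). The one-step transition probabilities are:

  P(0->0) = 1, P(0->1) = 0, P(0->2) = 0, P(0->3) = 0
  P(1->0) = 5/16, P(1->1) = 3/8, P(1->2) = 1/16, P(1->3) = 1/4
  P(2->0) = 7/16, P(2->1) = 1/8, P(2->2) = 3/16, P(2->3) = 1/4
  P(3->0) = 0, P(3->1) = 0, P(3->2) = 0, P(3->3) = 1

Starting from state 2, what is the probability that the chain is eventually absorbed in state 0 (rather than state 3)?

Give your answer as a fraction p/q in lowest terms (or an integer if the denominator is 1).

Let a_i = P(absorbed in 0 | start in state i).
Boundary conditions: a_0 = 1, a_3 = 0.
For each transient state i, a_i = sum_j P(i->j) * a_j:
  a_1 = 5/16*a_0 + 3/8*a_1 + 1/16*a_2 + 1/4*a_3
  a_2 = 7/16*a_0 + 1/8*a_1 + 3/16*a_2 + 1/4*a_3

Substituting a_0 = 1 and a_3 = 0, rearrange to (I - Q) a = r where r[i] = P(i -> 0):
  [5/8, -1/16] . (a_1, a_2) = 5/16
  [-1/8, 13/16] . (a_1, a_2) = 7/16

Solving yields:
  a_1 = 9/16
  a_2 = 5/8

Starting state is 2, so the absorption probability is a_2 = 5/8.

Answer: 5/8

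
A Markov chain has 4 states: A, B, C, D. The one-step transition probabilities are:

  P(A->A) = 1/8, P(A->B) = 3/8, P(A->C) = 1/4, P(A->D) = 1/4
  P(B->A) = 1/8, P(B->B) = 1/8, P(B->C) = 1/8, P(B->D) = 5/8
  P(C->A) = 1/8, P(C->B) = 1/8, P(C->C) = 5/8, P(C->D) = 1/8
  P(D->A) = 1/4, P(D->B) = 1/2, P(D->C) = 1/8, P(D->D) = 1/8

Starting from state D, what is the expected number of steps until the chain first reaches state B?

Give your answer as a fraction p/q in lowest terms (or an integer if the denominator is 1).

Answer: 74/27

Derivation:
Let h_i = expected steps to first reach B from state i.
Boundary: h_B = 0.
First-step equations for the other states:
  h_A = 1 + 1/8*h_A + 3/8*h_B + 1/4*h_C + 1/4*h_D
  h_C = 1 + 1/8*h_A + 1/8*h_B + 5/8*h_C + 1/8*h_D
  h_D = 1 + 1/4*h_A + 1/2*h_B + 1/8*h_C + 1/8*h_D

Substituting h_B = 0 and rearranging gives the linear system (I - Q) h = 1:
  [7/8, -1/4, -1/4] . (h_A, h_C, h_D) = 1
  [-1/8, 3/8, -1/8] . (h_A, h_C, h_D) = 1
  [-1/4, -1/8, 7/8] . (h_A, h_C, h_D) = 1

Solving yields:
  h_A = 88/27
  h_C = 14/3
  h_D = 74/27

Starting state is D, so the expected hitting time is h_D = 74/27.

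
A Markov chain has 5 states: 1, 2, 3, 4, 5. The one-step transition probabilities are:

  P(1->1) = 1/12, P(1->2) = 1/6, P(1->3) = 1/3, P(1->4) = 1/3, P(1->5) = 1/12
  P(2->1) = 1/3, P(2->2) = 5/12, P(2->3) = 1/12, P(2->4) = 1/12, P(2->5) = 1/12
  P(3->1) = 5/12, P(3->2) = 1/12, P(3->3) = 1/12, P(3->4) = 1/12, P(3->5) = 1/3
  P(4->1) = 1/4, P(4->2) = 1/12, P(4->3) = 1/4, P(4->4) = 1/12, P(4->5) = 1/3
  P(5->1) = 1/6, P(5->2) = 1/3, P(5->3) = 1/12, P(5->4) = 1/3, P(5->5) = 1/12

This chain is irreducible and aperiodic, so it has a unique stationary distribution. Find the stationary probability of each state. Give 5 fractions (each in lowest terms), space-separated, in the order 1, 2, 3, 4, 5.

The stationary distribution satisfies pi = pi * P, i.e.:
  pi_1 = 1/12*pi_1 + 1/3*pi_2 + 5/12*pi_3 + 1/4*pi_4 + 1/6*pi_5
  pi_2 = 1/6*pi_1 + 5/12*pi_2 + 1/12*pi_3 + 1/12*pi_4 + 1/3*pi_5
  pi_3 = 1/3*pi_1 + 1/12*pi_2 + 1/12*pi_3 + 1/4*pi_4 + 1/12*pi_5
  pi_4 = 1/3*pi_1 + 1/12*pi_2 + 1/12*pi_3 + 1/12*pi_4 + 1/3*pi_5
  pi_5 = 1/12*pi_1 + 1/12*pi_2 + 1/3*pi_3 + 1/3*pi_4 + 1/12*pi_5
with normalization: pi_1 + pi_2 + pi_3 + pi_4 + pi_5 = 1.

Using the first 4 balance equations plus normalization, the linear system A*pi = b is:
  [-11/12, 1/3, 5/12, 1/4, 1/6] . pi = 0
  [1/6, -7/12, 1/12, 1/12, 1/3] . pi = 0
  [1/3, 1/12, -11/12, 1/4, 1/12] . pi = 0
  [1/3, 1/12, 1/12, -11/12, 1/3] . pi = 0
  [1, 1, 1, 1, 1] . pi = 1

Solving yields:
  pi_1 = 33/136
  pi_2 = 15/68
  pi_3 = 143/816
  pi_4 = 3/16
  pi_5 = 71/408

Verification (pi * P):
  33/136*1/12 + 15/68*1/3 + 143/816*5/12 + 3/16*1/4 + 71/408*1/6 = 33/136 = pi_1  (ok)
  33/136*1/6 + 15/68*5/12 + 143/816*1/12 + 3/16*1/12 + 71/408*1/3 = 15/68 = pi_2  (ok)
  33/136*1/3 + 15/68*1/12 + 143/816*1/12 + 3/16*1/4 + 71/408*1/12 = 143/816 = pi_3  (ok)
  33/136*1/3 + 15/68*1/12 + 143/816*1/12 + 3/16*1/12 + 71/408*1/3 = 3/16 = pi_4  (ok)
  33/136*1/12 + 15/68*1/12 + 143/816*1/3 + 3/16*1/3 + 71/408*1/12 = 71/408 = pi_5  (ok)

Answer: 33/136 15/68 143/816 3/16 71/408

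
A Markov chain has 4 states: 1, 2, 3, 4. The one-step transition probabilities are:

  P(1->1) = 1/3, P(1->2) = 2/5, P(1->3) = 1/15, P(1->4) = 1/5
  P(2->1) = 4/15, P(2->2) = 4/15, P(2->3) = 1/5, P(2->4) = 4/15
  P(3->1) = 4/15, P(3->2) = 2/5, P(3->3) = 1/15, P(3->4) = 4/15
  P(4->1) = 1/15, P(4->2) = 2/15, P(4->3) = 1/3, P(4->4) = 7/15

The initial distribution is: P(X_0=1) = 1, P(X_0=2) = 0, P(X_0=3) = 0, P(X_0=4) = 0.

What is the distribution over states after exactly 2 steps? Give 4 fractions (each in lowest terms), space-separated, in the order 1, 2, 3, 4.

Answer: 56/225 22/75 13/75 64/225

Derivation:
Propagating the distribution step by step (d_{t+1} = d_t * P):
d_0 = (1=1, 2=0, 3=0, 4=0)
  d_1[1] = 1*1/3 + 0*4/15 + 0*4/15 + 0*1/15 = 1/3
  d_1[2] = 1*2/5 + 0*4/15 + 0*2/5 + 0*2/15 = 2/5
  d_1[3] = 1*1/15 + 0*1/5 + 0*1/15 + 0*1/3 = 1/15
  d_1[4] = 1*1/5 + 0*4/15 + 0*4/15 + 0*7/15 = 1/5
d_1 = (1=1/3, 2=2/5, 3=1/15, 4=1/5)
  d_2[1] = 1/3*1/3 + 2/5*4/15 + 1/15*4/15 + 1/5*1/15 = 56/225
  d_2[2] = 1/3*2/5 + 2/5*4/15 + 1/15*2/5 + 1/5*2/15 = 22/75
  d_2[3] = 1/3*1/15 + 2/5*1/5 + 1/15*1/15 + 1/5*1/3 = 13/75
  d_2[4] = 1/3*1/5 + 2/5*4/15 + 1/15*4/15 + 1/5*7/15 = 64/225
d_2 = (1=56/225, 2=22/75, 3=13/75, 4=64/225)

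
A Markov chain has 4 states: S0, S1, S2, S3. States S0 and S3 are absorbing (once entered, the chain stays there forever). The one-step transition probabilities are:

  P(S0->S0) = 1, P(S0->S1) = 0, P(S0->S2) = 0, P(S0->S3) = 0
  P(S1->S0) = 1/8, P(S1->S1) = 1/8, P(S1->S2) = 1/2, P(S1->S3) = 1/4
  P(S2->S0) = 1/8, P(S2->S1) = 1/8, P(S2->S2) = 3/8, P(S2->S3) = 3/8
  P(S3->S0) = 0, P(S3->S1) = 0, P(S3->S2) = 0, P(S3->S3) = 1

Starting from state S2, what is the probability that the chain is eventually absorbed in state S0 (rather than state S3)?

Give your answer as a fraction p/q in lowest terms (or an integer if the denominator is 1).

Answer: 8/31

Derivation:
Let a_i = P(absorbed in S0 | start in state i).
Boundary conditions: a_S0 = 1, a_S3 = 0.
For each transient state i, a_i = sum_j P(i->j) * a_j:
  a_S1 = 1/8*a_S0 + 1/8*a_S1 + 1/2*a_S2 + 1/4*a_S3
  a_S2 = 1/8*a_S0 + 1/8*a_S1 + 3/8*a_S2 + 3/8*a_S3

Substituting a_S0 = 1 and a_S3 = 0, rearrange to (I - Q) a = r where r[i] = P(i -> S0):
  [7/8, -1/2] . (a_S1, a_S2) = 1/8
  [-1/8, 5/8] . (a_S1, a_S2) = 1/8

Solving yields:
  a_S1 = 9/31
  a_S2 = 8/31

Starting state is S2, so the absorption probability is a_S2 = 8/31.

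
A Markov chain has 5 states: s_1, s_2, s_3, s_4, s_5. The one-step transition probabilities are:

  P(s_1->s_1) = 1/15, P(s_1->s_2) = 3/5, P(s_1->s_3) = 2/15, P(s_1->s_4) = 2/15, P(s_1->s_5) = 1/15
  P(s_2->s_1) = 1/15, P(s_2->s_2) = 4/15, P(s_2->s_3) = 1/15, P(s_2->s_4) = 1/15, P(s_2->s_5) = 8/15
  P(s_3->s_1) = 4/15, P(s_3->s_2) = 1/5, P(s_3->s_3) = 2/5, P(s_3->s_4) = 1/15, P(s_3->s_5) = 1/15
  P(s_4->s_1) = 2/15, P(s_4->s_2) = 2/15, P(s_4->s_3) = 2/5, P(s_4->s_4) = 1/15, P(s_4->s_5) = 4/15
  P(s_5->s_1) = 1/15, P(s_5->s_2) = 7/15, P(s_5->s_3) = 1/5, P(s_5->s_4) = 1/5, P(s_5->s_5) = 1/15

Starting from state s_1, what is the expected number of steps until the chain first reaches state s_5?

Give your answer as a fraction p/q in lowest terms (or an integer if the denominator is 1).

Answer: 55/14

Derivation:
Let h_i = expected steps to first reach s_5 from state i.
Boundary: h_s_5 = 0.
First-step equations for the other states:
  h_s_1 = 1 + 1/15*h_s_1 + 3/5*h_s_2 + 2/15*h_s_3 + 2/15*h_s_4 + 1/15*h_s_5
  h_s_2 = 1 + 1/15*h_s_1 + 4/15*h_s_2 + 1/15*h_s_3 + 1/15*h_s_4 + 8/15*h_s_5
  h_s_3 = 1 + 4/15*h_s_1 + 1/5*h_s_2 + 2/5*h_s_3 + 1/15*h_s_4 + 1/15*h_s_5
  h_s_4 = 1 + 2/15*h_s_1 + 2/15*h_s_2 + 2/5*h_s_3 + 1/15*h_s_4 + 4/15*h_s_5

Substituting h_s_5 = 0 and rearranging gives the linear system (I - Q) h = 1:
  [14/15, -3/5, -2/15, -2/15] . (h_s_1, h_s_2, h_s_3, h_s_4) = 1
  [-1/15, 11/15, -1/15, -1/15] . (h_s_1, h_s_2, h_s_3, h_s_4) = 1
  [-4/15, -1/5, 3/5, -1/15] . (h_s_1, h_s_2, h_s_3, h_s_4) = 1
  [-2/15, -2/15, -2/5, 14/15] . (h_s_1, h_s_2, h_s_3, h_s_4) = 1

Solving yields:
  h_s_1 = 55/14
  h_s_2 = 545/217
  h_s_3 = 4075/868
  h_s_4 = 3475/868

Starting state is s_1, so the expected hitting time is h_s_1 = 55/14.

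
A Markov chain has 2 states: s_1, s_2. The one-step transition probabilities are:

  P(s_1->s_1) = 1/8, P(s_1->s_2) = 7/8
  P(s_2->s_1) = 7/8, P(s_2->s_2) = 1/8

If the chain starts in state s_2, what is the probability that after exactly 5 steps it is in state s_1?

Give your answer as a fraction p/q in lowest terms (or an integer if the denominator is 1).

Answer: 1267/2048

Derivation:
Computing P^5 by repeated multiplication:
P^1 =
  s_1: [1/8, 7/8]
  s_2: [7/8, 1/8]
P^2 =
  s_1: [25/32, 7/32]
  s_2: [7/32, 25/32]
P^3 =
  s_1: [37/128, 91/128]
  s_2: [91/128, 37/128]
P^4 =
  s_1: [337/512, 175/512]
  s_2: [175/512, 337/512]
P^5 =
  s_1: [781/2048, 1267/2048]
  s_2: [1267/2048, 781/2048]

(P^5)[s_2 -> s_1] = 1267/2048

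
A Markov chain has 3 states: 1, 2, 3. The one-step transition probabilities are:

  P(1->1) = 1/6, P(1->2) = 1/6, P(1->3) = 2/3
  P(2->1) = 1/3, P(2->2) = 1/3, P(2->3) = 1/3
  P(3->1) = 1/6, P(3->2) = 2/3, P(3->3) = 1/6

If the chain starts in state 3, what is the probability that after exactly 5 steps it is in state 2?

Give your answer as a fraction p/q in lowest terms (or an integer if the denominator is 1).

Answer: 1595/3888

Derivation:
Computing P^5 by repeated multiplication:
P^1 =
  1: [1/6, 1/6, 2/3]
  2: [1/3, 1/3, 1/3]
  3: [1/6, 2/3, 1/6]
P^2 =
  1: [7/36, 19/36, 5/18]
  2: [2/9, 7/18, 7/18]
  3: [5/18, 13/36, 13/36]
P^3 =
  1: [55/216, 85/216, 19/54]
  2: [25/108, 23/54, 37/108]
  3: [49/216, 11/27, 79/216]
P^4 =
  1: [301/1296, 529/1296, 233/648]
  2: [77/324, 265/648, 229/648]
  3: [19/81, 541/1296, 451/1296]
P^5 =
  1: [1825/7776, 3223/7776, 341/972]
  2: [913/3888, 100/243, 1375/3888]
  3: [1837/7776, 1595/3888, 2749/7776]

(P^5)[3 -> 2] = 1595/3888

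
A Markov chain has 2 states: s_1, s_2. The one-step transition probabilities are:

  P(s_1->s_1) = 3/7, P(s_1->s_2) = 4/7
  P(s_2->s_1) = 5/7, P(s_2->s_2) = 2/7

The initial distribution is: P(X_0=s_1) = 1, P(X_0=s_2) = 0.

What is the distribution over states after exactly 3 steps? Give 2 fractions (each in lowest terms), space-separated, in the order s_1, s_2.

Answer: 187/343 156/343

Derivation:
Propagating the distribution step by step (d_{t+1} = d_t * P):
d_0 = (s_1=1, s_2=0)
  d_1[s_1] = 1*3/7 + 0*5/7 = 3/7
  d_1[s_2] = 1*4/7 + 0*2/7 = 4/7
d_1 = (s_1=3/7, s_2=4/7)
  d_2[s_1] = 3/7*3/7 + 4/7*5/7 = 29/49
  d_2[s_2] = 3/7*4/7 + 4/7*2/7 = 20/49
d_2 = (s_1=29/49, s_2=20/49)
  d_3[s_1] = 29/49*3/7 + 20/49*5/7 = 187/343
  d_3[s_2] = 29/49*4/7 + 20/49*2/7 = 156/343
d_3 = (s_1=187/343, s_2=156/343)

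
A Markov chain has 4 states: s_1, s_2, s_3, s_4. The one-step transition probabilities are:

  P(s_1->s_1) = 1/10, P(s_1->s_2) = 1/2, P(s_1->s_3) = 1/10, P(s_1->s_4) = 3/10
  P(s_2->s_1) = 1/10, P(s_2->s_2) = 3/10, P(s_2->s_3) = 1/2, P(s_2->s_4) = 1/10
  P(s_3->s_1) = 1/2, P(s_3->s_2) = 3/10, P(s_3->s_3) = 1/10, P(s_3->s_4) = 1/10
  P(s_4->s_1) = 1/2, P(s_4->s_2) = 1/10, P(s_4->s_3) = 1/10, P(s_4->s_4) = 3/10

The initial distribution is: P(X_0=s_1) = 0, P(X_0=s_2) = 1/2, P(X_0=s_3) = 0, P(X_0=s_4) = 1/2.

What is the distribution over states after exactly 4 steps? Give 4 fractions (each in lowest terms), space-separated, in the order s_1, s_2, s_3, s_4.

Propagating the distribution step by step (d_{t+1} = d_t * P):
d_0 = (s_1=0, s_2=1/2, s_3=0, s_4=1/2)
  d_1[s_1] = 0*1/10 + 1/2*1/10 + 0*1/2 + 1/2*1/2 = 3/10
  d_1[s_2] = 0*1/2 + 1/2*3/10 + 0*3/10 + 1/2*1/10 = 1/5
  d_1[s_3] = 0*1/10 + 1/2*1/2 + 0*1/10 + 1/2*1/10 = 3/10
  d_1[s_4] = 0*3/10 + 1/2*1/10 + 0*1/10 + 1/2*3/10 = 1/5
d_1 = (s_1=3/10, s_2=1/5, s_3=3/10, s_4=1/5)
  d_2[s_1] = 3/10*1/10 + 1/5*1/10 + 3/10*1/2 + 1/5*1/2 = 3/10
  d_2[s_2] = 3/10*1/2 + 1/5*3/10 + 3/10*3/10 + 1/5*1/10 = 8/25
  d_2[s_3] = 3/10*1/10 + 1/5*1/2 + 3/10*1/10 + 1/5*1/10 = 9/50
  d_2[s_4] = 3/10*3/10 + 1/5*1/10 + 3/10*1/10 + 1/5*3/10 = 1/5
d_2 = (s_1=3/10, s_2=8/25, s_3=9/50, s_4=1/5)
  d_3[s_1] = 3/10*1/10 + 8/25*1/10 + 9/50*1/2 + 1/5*1/2 = 63/250
  d_3[s_2] = 3/10*1/2 + 8/25*3/10 + 9/50*3/10 + 1/5*1/10 = 8/25
  d_3[s_3] = 3/10*1/10 + 8/25*1/2 + 9/50*1/10 + 1/5*1/10 = 57/250
  d_3[s_4] = 3/10*3/10 + 8/25*1/10 + 9/50*1/10 + 1/5*3/10 = 1/5
d_3 = (s_1=63/250, s_2=8/25, s_3=57/250, s_4=1/5)
  d_4[s_1] = 63/250*1/10 + 8/25*1/10 + 57/250*1/2 + 1/5*1/2 = 339/1250
  d_4[s_2] = 63/250*1/2 + 8/25*3/10 + 57/250*3/10 + 1/5*1/10 = 194/625
  d_4[s_3] = 63/250*1/10 + 8/25*1/2 + 57/250*1/10 + 1/5*1/10 = 57/250
  d_4[s_4] = 63/250*3/10 + 8/25*1/10 + 57/250*1/10 + 1/5*3/10 = 119/625
d_4 = (s_1=339/1250, s_2=194/625, s_3=57/250, s_4=119/625)

Answer: 339/1250 194/625 57/250 119/625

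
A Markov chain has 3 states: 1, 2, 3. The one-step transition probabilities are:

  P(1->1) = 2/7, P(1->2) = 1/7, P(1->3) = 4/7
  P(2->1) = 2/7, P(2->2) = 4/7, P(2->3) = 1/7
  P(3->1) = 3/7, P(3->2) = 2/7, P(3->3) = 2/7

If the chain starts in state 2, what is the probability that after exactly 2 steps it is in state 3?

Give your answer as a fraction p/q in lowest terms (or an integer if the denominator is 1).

Answer: 2/7

Derivation:
Computing P^2 by repeated multiplication:
P^1 =
  1: [2/7, 1/7, 4/7]
  2: [2/7, 4/7, 1/7]
  3: [3/7, 2/7, 2/7]
P^2 =
  1: [18/49, 2/7, 17/49]
  2: [15/49, 20/49, 2/7]
  3: [16/49, 15/49, 18/49]

(P^2)[2 -> 3] = 2/7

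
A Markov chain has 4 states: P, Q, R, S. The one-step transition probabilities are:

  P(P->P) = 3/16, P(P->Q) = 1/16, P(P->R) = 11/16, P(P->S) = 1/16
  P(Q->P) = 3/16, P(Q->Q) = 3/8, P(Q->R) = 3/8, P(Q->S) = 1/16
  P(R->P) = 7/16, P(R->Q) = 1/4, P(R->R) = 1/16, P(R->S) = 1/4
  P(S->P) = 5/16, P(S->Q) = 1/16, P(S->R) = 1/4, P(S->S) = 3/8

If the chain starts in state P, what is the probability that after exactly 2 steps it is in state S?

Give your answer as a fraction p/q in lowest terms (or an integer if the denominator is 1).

Computing P^2 by repeated multiplication:
P^1 =
  P: [3/16, 1/16, 11/16, 1/16]
  Q: [3/16, 3/8, 3/8, 1/16]
  R: [7/16, 1/4, 1/16, 1/4]
  S: [5/16, 1/16, 1/4, 3/8]
P^2 =
  P: [47/128, 27/128, 27/128, 27/128]
  Q: [37/128, 1/4, 79/256, 39/256]
  R: [15/64, 39/256, 59/128, 39/256]
  S: [19/64, 33/256, 89/256, 29/128]

(P^2)[P -> S] = 27/128

Answer: 27/128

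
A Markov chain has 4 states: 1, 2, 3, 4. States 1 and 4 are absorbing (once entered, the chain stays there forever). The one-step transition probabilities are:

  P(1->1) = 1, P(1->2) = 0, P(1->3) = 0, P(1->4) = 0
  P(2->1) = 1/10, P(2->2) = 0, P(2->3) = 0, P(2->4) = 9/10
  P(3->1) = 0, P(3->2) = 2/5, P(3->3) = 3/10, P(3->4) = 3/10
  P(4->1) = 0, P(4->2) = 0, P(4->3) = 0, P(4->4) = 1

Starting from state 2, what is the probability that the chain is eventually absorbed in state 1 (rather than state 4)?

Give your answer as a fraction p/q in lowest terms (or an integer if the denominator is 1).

Let a_i = P(absorbed in 1 | start in state i).
Boundary conditions: a_1 = 1, a_4 = 0.
For each transient state i, a_i = sum_j P(i->j) * a_j:
  a_2 = 1/10*a_1 + 0*a_2 + 0*a_3 + 9/10*a_4
  a_3 = 0*a_1 + 2/5*a_2 + 3/10*a_3 + 3/10*a_4

Substituting a_1 = 1 and a_4 = 0, rearrange to (I - Q) a = r where r[i] = P(i -> 1):
  [1, 0] . (a_2, a_3) = 1/10
  [-2/5, 7/10] . (a_2, a_3) = 0

Solving yields:
  a_2 = 1/10
  a_3 = 2/35

Starting state is 2, so the absorption probability is a_2 = 1/10.

Answer: 1/10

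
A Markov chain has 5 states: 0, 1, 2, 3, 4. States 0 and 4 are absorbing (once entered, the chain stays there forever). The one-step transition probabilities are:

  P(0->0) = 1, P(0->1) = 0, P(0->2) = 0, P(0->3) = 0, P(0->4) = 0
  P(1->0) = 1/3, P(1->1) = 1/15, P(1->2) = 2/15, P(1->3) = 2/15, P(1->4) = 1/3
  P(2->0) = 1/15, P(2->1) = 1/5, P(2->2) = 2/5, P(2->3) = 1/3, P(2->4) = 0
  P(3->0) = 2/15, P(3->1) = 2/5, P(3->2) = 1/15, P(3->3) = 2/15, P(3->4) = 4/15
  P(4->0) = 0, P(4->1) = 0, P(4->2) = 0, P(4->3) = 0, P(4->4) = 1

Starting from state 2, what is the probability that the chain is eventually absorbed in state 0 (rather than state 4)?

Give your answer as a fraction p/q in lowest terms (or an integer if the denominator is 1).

Answer: 667/1316

Derivation:
Let a_i = P(absorbed in 0 | start in state i).
Boundary conditions: a_0 = 1, a_4 = 0.
For each transient state i, a_i = sum_j P(i->j) * a_j:
  a_1 = 1/3*a_0 + 1/15*a_1 + 2/15*a_2 + 2/15*a_3 + 1/3*a_4
  a_2 = 1/15*a_0 + 1/5*a_1 + 2/5*a_2 + 1/3*a_3 + 0*a_4
  a_3 = 2/15*a_0 + 2/5*a_1 + 1/15*a_2 + 2/15*a_3 + 4/15*a_4

Substituting a_0 = 1 and a_4 = 0, rearrange to (I - Q) a = r where r[i] = P(i -> 0):
  [14/15, -2/15, -2/15] . (a_1, a_2, a_3) = 1/3
  [-1/5, 3/5, -1/3] . (a_1, a_2, a_3) = 1/15
  [-2/5, -1/15, 13/15] . (a_1, a_2, a_3) = 2/15

Solving yields:
  a_1 = 23/47
  a_2 = 667/1316
  a_3 = 551/1316

Starting state is 2, so the absorption probability is a_2 = 667/1316.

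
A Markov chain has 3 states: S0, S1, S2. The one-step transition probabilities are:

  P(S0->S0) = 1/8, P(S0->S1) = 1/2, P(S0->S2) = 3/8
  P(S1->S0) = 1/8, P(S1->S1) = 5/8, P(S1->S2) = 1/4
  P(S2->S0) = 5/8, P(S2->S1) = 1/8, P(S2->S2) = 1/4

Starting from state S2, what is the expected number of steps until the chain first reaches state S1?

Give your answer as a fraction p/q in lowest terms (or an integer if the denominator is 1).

Let h_i = expected steps to first reach S1 from state i.
Boundary: h_S1 = 0.
First-step equations for the other states:
  h_S0 = 1 + 1/8*h_S0 + 1/2*h_S1 + 3/8*h_S2
  h_S2 = 1 + 5/8*h_S0 + 1/8*h_S1 + 1/4*h_S2

Substituting h_S1 = 0 and rearranging gives the linear system (I - Q) h = 1:
  [7/8, -3/8] . (h_S0, h_S2) = 1
  [-5/8, 3/4] . (h_S0, h_S2) = 1

Solving yields:
  h_S0 = 8/3
  h_S2 = 32/9

Starting state is S2, so the expected hitting time is h_S2 = 32/9.

Answer: 32/9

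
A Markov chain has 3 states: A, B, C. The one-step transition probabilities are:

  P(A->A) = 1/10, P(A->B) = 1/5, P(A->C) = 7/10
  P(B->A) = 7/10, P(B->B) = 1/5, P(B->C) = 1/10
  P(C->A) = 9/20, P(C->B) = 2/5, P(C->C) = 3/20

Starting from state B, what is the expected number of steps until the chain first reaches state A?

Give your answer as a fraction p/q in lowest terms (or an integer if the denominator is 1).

Answer: 95/64

Derivation:
Let h_i = expected steps to first reach A from state i.
Boundary: h_A = 0.
First-step equations for the other states:
  h_B = 1 + 7/10*h_A + 1/5*h_B + 1/10*h_C
  h_C = 1 + 9/20*h_A + 2/5*h_B + 3/20*h_C

Substituting h_A = 0 and rearranging gives the linear system (I - Q) h = 1:
  [4/5, -1/10] . (h_B, h_C) = 1
  [-2/5, 17/20] . (h_B, h_C) = 1

Solving yields:
  h_B = 95/64
  h_C = 15/8

Starting state is B, so the expected hitting time is h_B = 95/64.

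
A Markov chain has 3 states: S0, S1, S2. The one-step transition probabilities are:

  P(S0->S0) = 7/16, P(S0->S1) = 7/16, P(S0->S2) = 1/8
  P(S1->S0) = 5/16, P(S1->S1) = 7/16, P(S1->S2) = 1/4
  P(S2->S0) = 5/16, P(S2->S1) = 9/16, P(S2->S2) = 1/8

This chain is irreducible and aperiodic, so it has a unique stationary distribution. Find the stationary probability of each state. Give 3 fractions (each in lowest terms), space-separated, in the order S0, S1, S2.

Answer: 5/14 29/63 23/126

Derivation:
The stationary distribution satisfies pi = pi * P, i.e.:
  pi_S0 = 7/16*pi_S0 + 5/16*pi_S1 + 5/16*pi_S2
  pi_S1 = 7/16*pi_S0 + 7/16*pi_S1 + 9/16*pi_S2
  pi_S2 = 1/8*pi_S0 + 1/4*pi_S1 + 1/8*pi_S2
with normalization: pi_S0 + pi_S1 + pi_S2 = 1.

Using the first 2 balance equations plus normalization, the linear system A*pi = b is:
  [-9/16, 5/16, 5/16] . pi = 0
  [7/16, -9/16, 9/16] . pi = 0
  [1, 1, 1] . pi = 1

Solving yields:
  pi_S0 = 5/14
  pi_S1 = 29/63
  pi_S2 = 23/126

Verification (pi * P):
  5/14*7/16 + 29/63*5/16 + 23/126*5/16 = 5/14 = pi_S0  (ok)
  5/14*7/16 + 29/63*7/16 + 23/126*9/16 = 29/63 = pi_S1  (ok)
  5/14*1/8 + 29/63*1/4 + 23/126*1/8 = 23/126 = pi_S2  (ok)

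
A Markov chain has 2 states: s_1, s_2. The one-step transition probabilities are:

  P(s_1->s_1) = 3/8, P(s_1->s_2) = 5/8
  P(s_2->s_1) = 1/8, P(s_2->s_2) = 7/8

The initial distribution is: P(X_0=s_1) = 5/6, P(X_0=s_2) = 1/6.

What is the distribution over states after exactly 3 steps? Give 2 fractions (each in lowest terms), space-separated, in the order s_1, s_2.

Answer: 17/96 79/96

Derivation:
Propagating the distribution step by step (d_{t+1} = d_t * P):
d_0 = (s_1=5/6, s_2=1/6)
  d_1[s_1] = 5/6*3/8 + 1/6*1/8 = 1/3
  d_1[s_2] = 5/6*5/8 + 1/6*7/8 = 2/3
d_1 = (s_1=1/3, s_2=2/3)
  d_2[s_1] = 1/3*3/8 + 2/3*1/8 = 5/24
  d_2[s_2] = 1/3*5/8 + 2/3*7/8 = 19/24
d_2 = (s_1=5/24, s_2=19/24)
  d_3[s_1] = 5/24*3/8 + 19/24*1/8 = 17/96
  d_3[s_2] = 5/24*5/8 + 19/24*7/8 = 79/96
d_3 = (s_1=17/96, s_2=79/96)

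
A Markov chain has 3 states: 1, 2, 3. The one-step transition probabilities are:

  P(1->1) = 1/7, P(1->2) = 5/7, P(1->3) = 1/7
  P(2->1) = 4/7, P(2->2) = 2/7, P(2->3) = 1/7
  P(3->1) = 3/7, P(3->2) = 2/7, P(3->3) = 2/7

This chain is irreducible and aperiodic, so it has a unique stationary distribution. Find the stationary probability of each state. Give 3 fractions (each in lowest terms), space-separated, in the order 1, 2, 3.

Answer: 23/60 9/20 1/6

Derivation:
The stationary distribution satisfies pi = pi * P, i.e.:
  pi_1 = 1/7*pi_1 + 4/7*pi_2 + 3/7*pi_3
  pi_2 = 5/7*pi_1 + 2/7*pi_2 + 2/7*pi_3
  pi_3 = 1/7*pi_1 + 1/7*pi_2 + 2/7*pi_3
with normalization: pi_1 + pi_2 + pi_3 = 1.

Using the first 2 balance equations plus normalization, the linear system A*pi = b is:
  [-6/7, 4/7, 3/7] . pi = 0
  [5/7, -5/7, 2/7] . pi = 0
  [1, 1, 1] . pi = 1

Solving yields:
  pi_1 = 23/60
  pi_2 = 9/20
  pi_3 = 1/6

Verification (pi * P):
  23/60*1/7 + 9/20*4/7 + 1/6*3/7 = 23/60 = pi_1  (ok)
  23/60*5/7 + 9/20*2/7 + 1/6*2/7 = 9/20 = pi_2  (ok)
  23/60*1/7 + 9/20*1/7 + 1/6*2/7 = 1/6 = pi_3  (ok)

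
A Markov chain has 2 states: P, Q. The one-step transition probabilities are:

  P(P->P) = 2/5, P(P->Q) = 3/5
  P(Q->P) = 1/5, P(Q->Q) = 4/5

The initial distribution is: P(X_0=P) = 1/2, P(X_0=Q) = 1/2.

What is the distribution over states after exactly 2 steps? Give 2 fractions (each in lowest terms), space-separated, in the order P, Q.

Propagating the distribution step by step (d_{t+1} = d_t * P):
d_0 = (P=1/2, Q=1/2)
  d_1[P] = 1/2*2/5 + 1/2*1/5 = 3/10
  d_1[Q] = 1/2*3/5 + 1/2*4/5 = 7/10
d_1 = (P=3/10, Q=7/10)
  d_2[P] = 3/10*2/5 + 7/10*1/5 = 13/50
  d_2[Q] = 3/10*3/5 + 7/10*4/5 = 37/50
d_2 = (P=13/50, Q=37/50)

Answer: 13/50 37/50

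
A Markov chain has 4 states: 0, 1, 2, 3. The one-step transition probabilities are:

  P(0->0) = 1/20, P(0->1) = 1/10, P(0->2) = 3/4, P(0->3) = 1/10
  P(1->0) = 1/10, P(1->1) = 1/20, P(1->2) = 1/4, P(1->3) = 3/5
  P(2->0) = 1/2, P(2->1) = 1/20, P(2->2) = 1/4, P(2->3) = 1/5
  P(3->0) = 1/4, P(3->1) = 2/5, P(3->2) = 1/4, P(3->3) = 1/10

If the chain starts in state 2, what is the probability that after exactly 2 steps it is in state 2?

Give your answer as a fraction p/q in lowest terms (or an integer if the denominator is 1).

Answer: 1/2

Derivation:
Computing P^2 by repeated multiplication:
P^1 =
  0: [1/20, 1/10, 3/4, 1/10]
  1: [1/10, 1/20, 1/4, 3/5]
  2: [1/2, 1/20, 1/4, 1/5]
  3: [1/4, 2/5, 1/4, 1/10]
P^2 =
  0: [33/80, 7/80, 11/40, 9/40]
  1: [57/200, 53/200, 3/10, 3/20]
  2: [41/200, 29/200, 1/2, 3/20]
  3: [81/400, 39/400, 3/8, 13/40]

(P^2)[2 -> 2] = 1/2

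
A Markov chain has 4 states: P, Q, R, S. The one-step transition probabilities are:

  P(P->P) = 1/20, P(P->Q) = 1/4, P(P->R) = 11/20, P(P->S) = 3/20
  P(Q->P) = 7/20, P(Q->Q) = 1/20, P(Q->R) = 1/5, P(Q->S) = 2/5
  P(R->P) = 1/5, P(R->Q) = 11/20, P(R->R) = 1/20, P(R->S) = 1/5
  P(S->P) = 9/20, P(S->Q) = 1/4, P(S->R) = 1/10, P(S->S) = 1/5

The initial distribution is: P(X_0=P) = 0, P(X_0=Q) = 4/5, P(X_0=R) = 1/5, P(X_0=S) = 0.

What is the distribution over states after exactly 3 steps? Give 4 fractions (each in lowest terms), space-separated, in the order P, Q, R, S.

Propagating the distribution step by step (d_{t+1} = d_t * P):
d_0 = (P=0, Q=4/5, R=1/5, S=0)
  d_1[P] = 0*1/20 + 4/5*7/20 + 1/5*1/5 + 0*9/20 = 8/25
  d_1[Q] = 0*1/4 + 4/5*1/20 + 1/5*11/20 + 0*1/4 = 3/20
  d_1[R] = 0*11/20 + 4/5*1/5 + 1/5*1/20 + 0*1/10 = 17/100
  d_1[S] = 0*3/20 + 4/5*2/5 + 1/5*1/5 + 0*1/5 = 9/25
d_1 = (P=8/25, Q=3/20, R=17/100, S=9/25)
  d_2[P] = 8/25*1/20 + 3/20*7/20 + 17/100*1/5 + 9/25*9/20 = 529/2000
  d_2[Q] = 8/25*1/4 + 3/20*1/20 + 17/100*11/20 + 9/25*1/4 = 271/1000
  d_2[R] = 8/25*11/20 + 3/20*1/5 + 17/100*1/20 + 9/25*1/10 = 501/2000
  d_2[S] = 8/25*3/20 + 3/20*2/5 + 17/100*1/5 + 9/25*1/5 = 107/500
d_2 = (P=529/2000, Q=271/1000, R=501/2000, S=107/500)
  d_3[P] = 529/2000*1/20 + 271/1000*7/20 + 501/2000*1/5 + 107/500*9/20 = 10179/40000
  d_3[Q] = 529/2000*1/4 + 271/1000*1/20 + 501/2000*11/20 + 107/500*1/4 = 5419/20000
  d_3[R] = 529/2000*11/20 + 271/1000*1/5 + 501/2000*1/20 + 107/500*1/10 = 146/625
  d_3[S] = 529/2000*3/20 + 271/1000*2/5 + 501/2000*1/5 + 107/500*1/5 = 9639/40000
d_3 = (P=10179/40000, Q=5419/20000, R=146/625, S=9639/40000)

Answer: 10179/40000 5419/20000 146/625 9639/40000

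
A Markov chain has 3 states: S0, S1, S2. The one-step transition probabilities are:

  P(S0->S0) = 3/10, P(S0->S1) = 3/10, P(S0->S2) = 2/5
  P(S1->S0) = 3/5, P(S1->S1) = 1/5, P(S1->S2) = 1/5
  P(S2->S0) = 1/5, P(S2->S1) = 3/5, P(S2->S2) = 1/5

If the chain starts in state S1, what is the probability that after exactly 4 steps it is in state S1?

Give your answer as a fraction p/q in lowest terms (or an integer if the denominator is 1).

Answer: 1721/5000

Derivation:
Computing P^4 by repeated multiplication:
P^1 =
  S0: [3/10, 3/10, 2/5]
  S1: [3/5, 1/5, 1/5]
  S2: [1/5, 3/5, 1/5]
P^2 =
  S0: [7/20, 39/100, 13/50]
  S1: [17/50, 17/50, 8/25]
  S2: [23/50, 3/10, 6/25]
P^3 =
  S0: [391/1000, 339/1000, 27/100]
  S1: [37/100, 181/500, 67/250]
  S2: [183/500, 171/500, 73/250]
P^4 =
  S0: [3747/10000, 3471/10000, 1391/5000]
  S1: [1909/5000, 1721/5000, 137/500]
  S2: [1867/5000, 1767/5000, 683/2500]

(P^4)[S1 -> S1] = 1721/5000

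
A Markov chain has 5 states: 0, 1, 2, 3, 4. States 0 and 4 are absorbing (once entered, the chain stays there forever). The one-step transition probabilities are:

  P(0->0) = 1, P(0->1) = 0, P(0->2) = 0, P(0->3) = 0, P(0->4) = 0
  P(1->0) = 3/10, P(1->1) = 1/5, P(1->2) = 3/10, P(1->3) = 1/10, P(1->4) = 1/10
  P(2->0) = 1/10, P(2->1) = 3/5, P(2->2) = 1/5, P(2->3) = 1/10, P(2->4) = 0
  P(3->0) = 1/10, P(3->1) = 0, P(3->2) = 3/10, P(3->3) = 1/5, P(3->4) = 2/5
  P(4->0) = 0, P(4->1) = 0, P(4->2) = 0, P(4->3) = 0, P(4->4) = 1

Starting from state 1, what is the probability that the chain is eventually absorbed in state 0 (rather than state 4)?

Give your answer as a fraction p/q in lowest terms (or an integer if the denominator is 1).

Answer: 221/326

Derivation:
Let a_i = P(absorbed in 0 | start in state i).
Boundary conditions: a_0 = 1, a_4 = 0.
For each transient state i, a_i = sum_j P(i->j) * a_j:
  a_1 = 3/10*a_0 + 1/5*a_1 + 3/10*a_2 + 1/10*a_3 + 1/10*a_4
  a_2 = 1/10*a_0 + 3/5*a_1 + 1/5*a_2 + 1/10*a_3 + 0*a_4
  a_3 = 1/10*a_0 + 0*a_1 + 3/10*a_2 + 1/5*a_3 + 2/5*a_4

Substituting a_0 = 1 and a_4 = 0, rearrange to (I - Q) a = r where r[i] = P(i -> 0):
  [4/5, -3/10, -1/10] . (a_1, a_2, a_3) = 3/10
  [-3/5, 4/5, -1/10] . (a_1, a_2, a_3) = 1/10
  [0, -3/10, 4/5] . (a_1, a_2, a_3) = 1/10

Solving yields:
  a_1 = 221/326
  a_2 = 111/163
  a_3 = 62/163

Starting state is 1, so the absorption probability is a_1 = 221/326.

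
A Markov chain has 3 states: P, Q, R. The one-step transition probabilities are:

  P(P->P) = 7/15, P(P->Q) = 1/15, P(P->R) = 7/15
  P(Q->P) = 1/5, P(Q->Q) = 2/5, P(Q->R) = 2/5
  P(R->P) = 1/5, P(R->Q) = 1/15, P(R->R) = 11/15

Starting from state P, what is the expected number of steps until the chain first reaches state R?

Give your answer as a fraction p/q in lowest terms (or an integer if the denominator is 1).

Let h_i = expected steps to first reach R from state i.
Boundary: h_R = 0.
First-step equations for the other states:
  h_P = 1 + 7/15*h_P + 1/15*h_Q + 7/15*h_R
  h_Q = 1 + 1/5*h_P + 2/5*h_Q + 2/5*h_R

Substituting h_R = 0 and rearranging gives the linear system (I - Q) h = 1:
  [8/15, -1/15] . (h_P, h_Q) = 1
  [-1/5, 3/5] . (h_P, h_Q) = 1

Solving yields:
  h_P = 50/23
  h_Q = 55/23

Starting state is P, so the expected hitting time is h_P = 50/23.

Answer: 50/23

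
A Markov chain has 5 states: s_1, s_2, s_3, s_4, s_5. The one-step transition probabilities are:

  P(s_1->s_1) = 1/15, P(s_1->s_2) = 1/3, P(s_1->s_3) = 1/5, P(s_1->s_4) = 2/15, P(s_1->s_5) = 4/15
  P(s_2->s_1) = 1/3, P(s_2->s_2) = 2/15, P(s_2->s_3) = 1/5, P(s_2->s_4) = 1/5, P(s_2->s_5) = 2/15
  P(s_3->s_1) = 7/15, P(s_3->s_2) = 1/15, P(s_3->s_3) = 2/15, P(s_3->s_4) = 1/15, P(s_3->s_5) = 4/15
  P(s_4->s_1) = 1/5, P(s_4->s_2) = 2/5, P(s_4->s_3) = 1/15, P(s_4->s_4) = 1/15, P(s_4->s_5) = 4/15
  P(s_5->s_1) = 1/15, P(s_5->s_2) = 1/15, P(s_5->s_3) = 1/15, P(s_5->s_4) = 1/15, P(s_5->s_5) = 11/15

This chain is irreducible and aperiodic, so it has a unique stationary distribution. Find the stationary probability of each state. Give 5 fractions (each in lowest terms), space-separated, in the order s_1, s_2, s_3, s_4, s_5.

The stationary distribution satisfies pi = pi * P, i.e.:
  pi_s_1 = 1/15*pi_s_1 + 1/3*pi_s_2 + 7/15*pi_s_3 + 1/5*pi_s_4 + 1/15*pi_s_5
  pi_s_2 = 1/3*pi_s_1 + 2/15*pi_s_2 + 1/15*pi_s_3 + 2/5*pi_s_4 + 1/15*pi_s_5
  pi_s_3 = 1/5*pi_s_1 + 1/5*pi_s_2 + 2/15*pi_s_3 + 1/15*pi_s_4 + 1/15*pi_s_5
  pi_s_4 = 2/15*pi_s_1 + 1/5*pi_s_2 + 1/15*pi_s_3 + 1/15*pi_s_4 + 1/15*pi_s_5
  pi_s_5 = 4/15*pi_s_1 + 2/15*pi_s_2 + 4/15*pi_s_3 + 4/15*pi_s_4 + 11/15*pi_s_5
with normalization: pi_s_1 + pi_s_2 + pi_s_3 + pi_s_4 + pi_s_5 = 1.

Using the first 4 balance equations plus normalization, the linear system A*pi = b is:
  [-14/15, 1/3, 7/15, 1/5, 1/15] . pi = 0
  [1/3, -13/15, 1/15, 2/5, 1/15] . pi = 0
  [1/5, 1/5, -13/15, 1/15, 1/15] . pi = 0
  [2/15, 1/5, 1/15, -14/15, 1/15] . pi = 0
  [1, 1, 1, 1, 1] . pi = 1

Solving yields:
  pi_s_1 = 1452/8641
  pi_s_2 = 1336/8641
  pi_s_3 = 2031/17282
  pi_s_4 = 851/8641
  pi_s_5 = 7973/17282

Verification (pi * P):
  1452/8641*1/15 + 1336/8641*1/3 + 2031/17282*7/15 + 851/8641*1/5 + 7973/17282*1/15 = 1452/8641 = pi_s_1  (ok)
  1452/8641*1/3 + 1336/8641*2/15 + 2031/17282*1/15 + 851/8641*2/5 + 7973/17282*1/15 = 1336/8641 = pi_s_2  (ok)
  1452/8641*1/5 + 1336/8641*1/5 + 2031/17282*2/15 + 851/8641*1/15 + 7973/17282*1/15 = 2031/17282 = pi_s_3  (ok)
  1452/8641*2/15 + 1336/8641*1/5 + 2031/17282*1/15 + 851/8641*1/15 + 7973/17282*1/15 = 851/8641 = pi_s_4  (ok)
  1452/8641*4/15 + 1336/8641*2/15 + 2031/17282*4/15 + 851/8641*4/15 + 7973/17282*11/15 = 7973/17282 = pi_s_5  (ok)

Answer: 1452/8641 1336/8641 2031/17282 851/8641 7973/17282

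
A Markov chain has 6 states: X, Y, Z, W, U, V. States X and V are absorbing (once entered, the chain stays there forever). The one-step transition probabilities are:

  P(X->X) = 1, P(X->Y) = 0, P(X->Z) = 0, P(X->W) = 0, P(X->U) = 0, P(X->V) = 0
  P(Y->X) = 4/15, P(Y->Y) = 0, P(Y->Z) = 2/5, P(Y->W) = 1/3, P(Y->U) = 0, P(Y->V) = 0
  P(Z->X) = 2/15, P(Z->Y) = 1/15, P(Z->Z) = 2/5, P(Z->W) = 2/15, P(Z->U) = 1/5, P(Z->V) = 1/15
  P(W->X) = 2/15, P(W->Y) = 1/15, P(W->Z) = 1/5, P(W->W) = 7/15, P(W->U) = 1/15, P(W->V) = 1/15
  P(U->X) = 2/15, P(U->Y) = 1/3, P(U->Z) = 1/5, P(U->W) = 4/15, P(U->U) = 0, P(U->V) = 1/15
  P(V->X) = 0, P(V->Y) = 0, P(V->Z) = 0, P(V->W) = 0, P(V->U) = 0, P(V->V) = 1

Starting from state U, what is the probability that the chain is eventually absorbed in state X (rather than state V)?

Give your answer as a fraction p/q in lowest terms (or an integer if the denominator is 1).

Answer: 144/199

Derivation:
Let a_i = P(absorbed in X | start in state i).
Boundary conditions: a_X = 1, a_V = 0.
For each transient state i, a_i = sum_j P(i->j) * a_j:
  a_Y = 4/15*a_X + 0*a_Y + 2/5*a_Z + 1/3*a_W + 0*a_U + 0*a_V
  a_Z = 2/15*a_X + 1/15*a_Y + 2/5*a_Z + 2/15*a_W + 1/5*a_U + 1/15*a_V
  a_W = 2/15*a_X + 1/15*a_Y + 1/5*a_Z + 7/15*a_W + 1/15*a_U + 1/15*a_V
  a_U = 2/15*a_X + 1/3*a_Y + 1/5*a_Z + 4/15*a_W + 0*a_U + 1/15*a_V

Substituting a_X = 1 and a_V = 0, rearrange to (I - Q) a = r where r[i] = P(i -> X):
  [1, -2/5, -1/3, 0] . (a_Y, a_Z, a_W, a_U) = 4/15
  [-1/15, 3/5, -2/15, -1/5] . (a_Y, a_Z, a_W, a_U) = 2/15
  [-1/15, -1/5, 8/15, -1/15] . (a_Y, a_Z, a_W, a_U) = 2/15
  [-1/3, -1/5, -4/15, 1] . (a_Y, a_Z, a_W, a_U) = 2/15

Solving yields:
  a_Y = 156/199
  a_Z = 422/597
  a_W = 140/199
  a_U = 144/199

Starting state is U, so the absorption probability is a_U = 144/199.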